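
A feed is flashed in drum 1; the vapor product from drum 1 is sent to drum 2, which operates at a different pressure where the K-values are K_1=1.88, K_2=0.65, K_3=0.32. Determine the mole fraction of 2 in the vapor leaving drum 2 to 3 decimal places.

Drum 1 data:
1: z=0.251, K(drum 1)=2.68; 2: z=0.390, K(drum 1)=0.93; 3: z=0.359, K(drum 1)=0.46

Drum 1:
Material balance + equilibrium reduce to Σ zᵢ(Kᵢ−1)/(1+ψ₁(Kᵢ−1)) = 0.
g(0) = ΣzᵢKᵢ − 1 = 0.201 and g(1) = 1 − Σzᵢ/Kᵢ = -0.293, so a root lies in (0, 1).
Newton iteration, ψ₁⁰ = 0.31:
  ψ₁ = 0.310: g = 0.0165, g' = -0.459 → ψ₁ = 0.346
  ψ₁ = 0.346: g = 0.0003, g' = -0.444 → ψ₁ = 0.347
Converged at ψ₁ = 0.347.
Drum-1 compositions:
  1: x = 0.159, y = 0.425
  2: x = 0.400, y = 0.372
  3: x = 0.442, y = 0.203
Drum-2 feed = drum-1 vapor: z₂ = (0.4251, 0.3717, 0.2032).
Drum 2:
Iterate (Newton) starting at ψ₂ = 0.49:
  ψ₂ = 0.490: g = -0.1028, g' = -0.438 → ψ₂ = 0.255
  ψ₂ = 0.255: g = -0.0046, g' = -0.412 → ψ₂ = 0.244
Converged at ψ₂ = 0.244.
  1: x = 0.350, y = 0.658
  2: x = 0.406, y = 0.264
  3: x = 0.244, y = 0.078

y_2 (drum 2) = 0.264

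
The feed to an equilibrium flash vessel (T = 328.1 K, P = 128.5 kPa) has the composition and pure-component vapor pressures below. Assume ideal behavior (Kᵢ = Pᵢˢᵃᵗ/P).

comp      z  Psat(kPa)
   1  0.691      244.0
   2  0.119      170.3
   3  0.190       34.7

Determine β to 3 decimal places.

Raoult's law: Kᵢ = Pᵢˢᵃᵗ/P = Pᵢˢᵃᵗ/128.5.
  K_1 = 244.0/128.5 = 1.89883, K_2 = 170.3/128.5 = 1.32529, K_3 = 34.7/128.5 = 0.27004
Rachford–Rice: g(β) = Σ zᵢ(Kᵢ−1)/(1+β(Kᵢ−1)) = 0.
Feasibility: ΣzᵢKᵢ = 1.521, Σzᵢ/Kᵢ = 1.157 — both > 1, two phases present.
Newton iteration, β⁰ = 0.5:
  β = 0.500: g = 0.2434, g' = -0.526 → β = 0.963
  β = 0.963: g = -0.1040, g' = -1.313 → β = 0.883
  β = 0.883: g = -0.0143, g' = -0.984 → β = 0.869
Converged at β = 0.869.

β = 0.869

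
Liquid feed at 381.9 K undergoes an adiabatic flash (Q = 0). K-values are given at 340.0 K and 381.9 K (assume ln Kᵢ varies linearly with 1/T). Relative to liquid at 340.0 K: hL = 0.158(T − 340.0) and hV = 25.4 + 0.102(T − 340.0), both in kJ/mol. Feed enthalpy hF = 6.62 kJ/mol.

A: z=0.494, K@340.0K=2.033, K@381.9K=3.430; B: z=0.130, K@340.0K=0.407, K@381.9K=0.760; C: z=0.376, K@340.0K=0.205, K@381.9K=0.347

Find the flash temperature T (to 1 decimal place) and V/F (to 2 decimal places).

Adiabatic flash: solve Rachford–Rice at each trial T, then check hF = ψ·hV(T) + (1−ψ)·hL(T).
  T = 340.0 K: K = (2.033, 0.407, 0.205), RR gives ψ = 0.174, H_out = 4.409 kJ/mol
  T = 381.9 K: K = (3.430, 0.760, 0.347), RR gives ψ = 0.652, H_out = 21.650 kJ/mol
  T = 360.9 K: K = (2.679, 0.566, 0.271), RR gives ψ = 0.444, H_out = 14.054 kJ/mol
  T = 350.4 K: K = (2.342, 0.482, 0.236), RR gives ψ = 0.324, H_out = 9.672 kJ/mol
  T = 345.2 K: K = (2.184, 0.443, 0.220), RR gives ψ = 0.254, H_out = 7.199 kJ/mol
  T = 342.6 K: K = (2.108, 0.425, 0.213), RR gives ψ = 0.215, H_out = 5.851 kJ/mol
  T = 343.9 K: K = (2.146, 0.434, 0.216), RR gives ψ = 0.235, H_out = 6.535 kJ/mol
Linear interpolation between T = 343.9 (H_out = 6.535) and T = 345.2 (H_out = 7.199) on hF = 6.62 gives T ≈ 344.1 K, at which ψ = 0.24.

T = 344.1 K, V/F = 0.24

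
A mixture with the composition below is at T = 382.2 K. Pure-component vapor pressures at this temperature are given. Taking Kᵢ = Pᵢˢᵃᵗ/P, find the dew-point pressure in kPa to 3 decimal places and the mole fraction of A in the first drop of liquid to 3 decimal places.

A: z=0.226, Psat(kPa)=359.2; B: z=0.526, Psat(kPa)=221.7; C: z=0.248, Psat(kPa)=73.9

At the dew point ψ → 1, so Σzᵢ/Kᵢ = 1 with Kᵢ = Pᵢˢᵃᵗ/P ⇒ 1/P = Σzᵢ/Pᵢˢᵃᵗ.
1/P = 0.226/359.2 + 0.526/221.7 + 0.248/73.9 = 0.006358 ⇒ P = 157.291 kPa
xᵢ = zᵢP/Pᵢˢᵃᵗ ⇒ x_A = 0.226·157.291/359.2 = 0.099

Pdew = 157.291 kPa, x_A = 0.099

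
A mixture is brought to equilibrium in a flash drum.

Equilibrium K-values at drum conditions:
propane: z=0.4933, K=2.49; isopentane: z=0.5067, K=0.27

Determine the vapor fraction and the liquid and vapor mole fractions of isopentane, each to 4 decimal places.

ψ = 0.3357, x_isopentane = 0.6712, y_isopentane = 0.1812

Material balance + equilibrium reduce to Σ zᵢ(Kᵢ−1)/(1+ψ(Kᵢ−1)) = 0.
g(0) = ΣzᵢKᵢ − 1 = 0.3651 and g(1) = 1 − Σzᵢ/Kᵢ = -1.0748, so a root lies in (0, 1).
Binary case is linear: z₁(K₁−1)(1+ψ(K₂−1)) + z₂(K₂−1)(1+ψ(K₁−1)) = 0
⇒ ψ = [z₁(K₁−1)+z₂(K₂−1)] / [−(K₁−1)(K₂−1)] = 0.36513/1.08770 = 0.3357
Compositions from xᵢ = zᵢ/(1+ψ(Kᵢ−1)), yᵢ = Kᵢxᵢ:
  propane: x = 0.3288, y = 0.8188
  isopentane: x = 0.6712, y = 0.1812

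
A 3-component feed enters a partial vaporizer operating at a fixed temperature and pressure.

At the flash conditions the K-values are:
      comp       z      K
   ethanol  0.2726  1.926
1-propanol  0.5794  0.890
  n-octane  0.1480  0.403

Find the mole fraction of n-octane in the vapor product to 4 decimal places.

y_n-octane = 0.0788

Newton–Raphson from β = 0.5:
  β = 0.5000: g = -0.02086, g' = -0.2242 → β = 0.4070
  β = 0.4070: g = -0.00010, g' = -0.2230 → β = 0.4065
Converged at β = 0.4065.
Compositions from xᵢ = zᵢ/(1+β(Kᵢ−1)), yᵢ = Kᵢxᵢ:
  ethanol: x = 0.1980, y = 0.3814
  1-propanol: x = 0.6065, y = 0.5398
  n-octane: x = 0.1954, y = 0.0788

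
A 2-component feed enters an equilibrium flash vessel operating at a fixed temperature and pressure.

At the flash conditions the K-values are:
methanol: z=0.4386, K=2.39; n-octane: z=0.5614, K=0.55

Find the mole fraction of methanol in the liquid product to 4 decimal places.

x_methanol = 0.2446

Binary case is linear: z₁(K₁−1)(1+β(K₂−1)) + z₂(K₂−1)(1+β(K₁−1)) = 0
⇒ β = [z₁(K₁−1)+z₂(K₂−1)] / [−(K₁−1)(K₂−1)] = 0.35702/0.62550 = 0.5708
Compositions from xᵢ = zᵢ/(1+β(Kᵢ−1)), yᵢ = Kᵢxᵢ:
  methanol: x = 0.2446, y = 0.5845
  n-octane: x = 0.7554, y = 0.4155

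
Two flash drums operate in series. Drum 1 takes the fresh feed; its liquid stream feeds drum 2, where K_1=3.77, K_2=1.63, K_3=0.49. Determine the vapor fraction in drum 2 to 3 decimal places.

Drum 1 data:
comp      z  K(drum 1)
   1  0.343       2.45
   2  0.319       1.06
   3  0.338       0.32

Drum 1:
Newton iteration, ψ₁⁰ = 0.5:
  ψ₁ = 0.500: g = -0.0413, g' = -0.602 → ψ₁ = 0.431
  ψ₁ = 0.431: g = -0.0006, g' = -0.587 → ψ₁ = 0.430
Converged at ψ₁ = 0.430.
Drum-1 compositions:
  1: x = 0.211, y = 0.517
  2: x = 0.311, y = 0.330
  3: x = 0.478, y = 0.153
Drum-2 feed = drum-1 liquid: z₂ = (0.2112, 0.3110, 0.4778).
Drum 2:
Rachford–Rice: g(ψ₂) = Σ zᵢ(Kᵢ−1)/(1+ψ₂(Kᵢ−1)) = 0.
Feasibility: ΣzᵢKᵢ = 1.537, Σzᵢ/Kᵢ = 1.222 — both > 1, two phases present.
Iterate (Newton) starting at ψ₂ = 0.31:
  ψ₂ = 0.310: g = 0.1892, g' = -0.731 → ψ₂ = 0.569
  ψ₂ = 0.569: g = 0.0281, g' = -0.558 → ψ₂ = 0.619
  ψ₂ = 0.619: g = 0.0002, g' = -0.549 → ψ₂ = 0.620
Converged at ψ₂ = 0.620.
  1: x = 0.078, y = 0.293
  2: x = 0.224, y = 0.365
  3: x = 0.699, y = 0.342

V/F (drum 2) = 0.620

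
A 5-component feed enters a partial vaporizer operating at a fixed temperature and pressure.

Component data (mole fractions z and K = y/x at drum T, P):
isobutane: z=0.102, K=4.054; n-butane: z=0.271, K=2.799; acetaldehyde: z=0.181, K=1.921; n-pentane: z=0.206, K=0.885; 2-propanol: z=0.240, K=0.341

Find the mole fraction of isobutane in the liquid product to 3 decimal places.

Let β = V/F and solve Σ zᵢ(Kᵢ−1)/(1+β(Kᵢ−1)) = 0.
g(0) = ΣzᵢKᵢ − 1 = 0.784 and g(1) = 1 − Σzᵢ/Kᵢ = -0.153, so a root lies in (0, 1).
Newton–Raphson from β = 0.5:
  β = 0.500: g = 0.2331, g' = -0.699 → β = 0.833
  β = 0.833: g = 0.0002, g' = -0.782 → β = 0.834
Converged at β = 0.834.
Compositions from xᵢ = zᵢ/(1+β(Kᵢ−1)), yᵢ = Kᵢxᵢ:
  isobutane: x = 0.029, y = 0.117
  n-butane: x = 0.108, y = 0.303
  acetaldehyde: x = 0.102, y = 0.197
  n-pentane: x = 0.228, y = 0.202
  2-propanol: x = 0.533, y = 0.182

x_isobutane = 0.029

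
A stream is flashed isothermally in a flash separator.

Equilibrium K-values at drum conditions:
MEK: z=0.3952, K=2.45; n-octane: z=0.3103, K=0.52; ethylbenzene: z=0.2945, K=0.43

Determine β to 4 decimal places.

Rachford–Rice: g(β) = Σ zᵢ(Kᵢ−1)/(1+β(Kᵢ−1)) = 0.
Check two-phase: ΣzᵢKᵢ = 1.2562 > 1 and Σzᵢ/Kᵢ = 1.4429 > 1, so g(0) = 0.2562 > 0 and g(1) = -0.4429 < 0.
Newton iteration, β⁰ = 0.41:
  β = 0.4100: g = -0.04511, g' = -0.6006 → β = 0.3349
  β = 0.3349: g = 0.00079, g' = -0.6242 → β = 0.3362
Converged at β = 0.3362.

β = 0.3362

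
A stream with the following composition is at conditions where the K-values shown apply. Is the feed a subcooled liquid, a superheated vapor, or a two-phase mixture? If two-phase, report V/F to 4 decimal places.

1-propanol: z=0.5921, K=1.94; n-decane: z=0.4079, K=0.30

ΣzᵢKᵢ = 1.2710; Σzᵢ/Kᵢ = 1.6649.
Both exceed 1, so a two-phase solution exists.
Rachford–Rice: g(ψ) = Σ zᵢ(Kᵢ−1)/(1+ψ(Kᵢ−1)) = 0.
Binary case is linear: z₁(K₁−1)(1+ψ(K₂−1)) + z₂(K₂−1)(1+ψ(K₁−1)) = 0
⇒ ψ = [z₁(K₁−1)+z₂(K₂−1)] / [−(K₁−1)(K₂−1)] = 0.27104/0.65800 = 0.4119

two-phase, V/F = 0.4119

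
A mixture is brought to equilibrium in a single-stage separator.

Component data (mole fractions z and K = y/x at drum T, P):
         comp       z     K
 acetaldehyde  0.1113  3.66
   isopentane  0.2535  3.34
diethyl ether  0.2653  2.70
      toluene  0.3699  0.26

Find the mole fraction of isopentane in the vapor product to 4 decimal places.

y_isopentane = 0.3285

Let β = V/F and solve Σ zᵢ(Kᵢ−1)/(1+β(Kᵢ−1)) = 0.
Check two-phase: ΣzᵢKᵢ = 2.0665 > 1 and Σzᵢ/Kᵢ = 1.6273 > 1, so g(0) = 1.0665 > 0 and g(1) = -0.6273 < 0.
Iterate (Newton) starting at β = 0.43:
  β = 0.4300: g = 0.29285, g' = -1.2079 → β = 0.6725
  β = 0.6725: g = 0.00224, g' = -1.2803 → β = 0.6742
Converged at β = 0.6742.
Compositions from xᵢ = zᵢ/(1+β(Kᵢ−1)), yᵢ = Kᵢxᵢ:
  acetaldehyde: x = 0.0398, y = 0.1458
  isopentane: x = 0.0983, y = 0.3285
  diethyl ether: x = 0.1236, y = 0.3338
  toluene: x = 0.7382, y = 0.1919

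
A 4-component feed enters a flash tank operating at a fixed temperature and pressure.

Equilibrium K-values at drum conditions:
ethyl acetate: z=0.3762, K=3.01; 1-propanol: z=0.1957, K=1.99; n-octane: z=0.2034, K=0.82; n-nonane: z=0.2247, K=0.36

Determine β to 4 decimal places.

β = 0.8852

Material balance + equilibrium reduce to Σ zᵢ(Kᵢ−1)/(1+β(Kᵢ−1)) = 0.
g(0) = ΣzᵢKᵢ − 1 = 0.7695 and g(1) = 1 − Σzᵢ/Kᵢ = -0.0955, so a root lies in (0, 1).
Iterate (Newton) starting at β = 0.58:
  β = 0.5800: g = 0.20263, g' = -0.6424 → β = 0.8954
  β = 0.8954: g = -0.00771, g' = -0.7621 → β = 0.8853
  β = 0.8853: g = -0.00006, g' = -0.7505 → β = 0.8852
Converged at β = 0.8852.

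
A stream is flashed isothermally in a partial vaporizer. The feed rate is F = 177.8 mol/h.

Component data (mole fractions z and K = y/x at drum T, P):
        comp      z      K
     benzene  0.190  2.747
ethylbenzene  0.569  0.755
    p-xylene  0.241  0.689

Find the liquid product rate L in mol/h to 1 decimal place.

L = 132.7 mol/h

Rachford–Rice: g(V/F) = Σ zᵢ(Kᵢ−1)/(1+V/F(Kᵢ−1)) = 0.
g(0) = ΣzᵢKᵢ − 1 = 0.118 and g(1) = 1 − Σzᵢ/Kᵢ = -0.173, so a root lies in (0, 1).
Newton–Raphson from V/F = 0.34:
  V/F = 0.340: g = -0.0276, g' = -0.298 → V/F = 0.247
  V/F = 0.247: g = 0.0022, g' = -0.349 → V/F = 0.254
Converged at V/F = 0.254.
Then V = V/F·F = 0.2536·177.8 = 45.1 mol/h and L = F − V = 132.7 mol/h.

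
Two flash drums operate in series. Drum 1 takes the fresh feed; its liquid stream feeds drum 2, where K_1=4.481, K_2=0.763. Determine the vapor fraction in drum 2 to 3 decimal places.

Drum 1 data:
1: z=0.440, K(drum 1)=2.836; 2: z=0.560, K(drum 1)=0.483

Drum 1:
Rachford–Rice: g(ψ₁) = Σ zᵢ(Kᵢ−1)/(1+ψ₁(Kᵢ−1)) = 0.
g(0) = ΣzᵢKᵢ − 1 = 0.518 and g(1) = 1 − Σzᵢ/Kᵢ = -0.315, so a root lies in (0, 1).
Binary case is linear: z₁(K₁−1)(1+ψ₁(K₂−1)) + z₂(K₂−1)(1+ψ₁(K₁−1)) = 0
⇒ ψ₁ = [z₁(K₁−1)+z₂(K₂−1)] / [−(K₁−1)(K₂−1)] = 0.5183/0.9492 = 0.546
Drum-1 compositions:
  1: x = 0.220, y = 0.623
  2: x = 0.780, y = 0.377
Drum-2 feed = drum-1 liquid: z₂ = (0.2197, 0.7803).
Drum 2:
Rachford–Rice: g(ψ₂) = Σ zᵢ(Kᵢ−1)/(1+ψ₂(Kᵢ−1)) = 0.
Feasibility: ΣzᵢKᵢ = 1.580, Σzᵢ/Kᵢ = 1.072 — both > 1, two phases present.
Newton iteration, ψ₂⁰ = 0.5:
  ψ₂ = 0.500: g = 0.0693, g' = -0.411 → ψ₂ = 0.669
  ψ₂ = 0.669: g = 0.0101, g' = -0.302 → ψ₂ = 0.702
  ψ₂ = 0.702: g = 0.0003, g' = -0.288 → ψ₂ = 0.703
Converged at ψ₂ = 0.703.
  1: x = 0.064, y = 0.286
  2: x = 0.936, y = 0.714

V/F (drum 2) = 0.703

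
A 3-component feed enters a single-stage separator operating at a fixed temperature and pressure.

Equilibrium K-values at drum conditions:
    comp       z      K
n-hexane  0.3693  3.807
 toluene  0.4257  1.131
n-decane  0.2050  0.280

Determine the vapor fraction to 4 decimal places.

ψ = 0.8244

Let ψ = V/F and solve Σ zᵢ(Kᵢ−1)/(1+ψ(Kᵢ−1)) = 0.
Check two-phase: ΣzᵢKᵢ = 1.9448 > 1 and Σzᵢ/Kᵢ = 1.2055 > 1, so g(0) = 0.9448 > 0 and g(1) = -0.2055 < 0.
Newton–Raphson from ψ = 0.5:
  ψ = 0.5000: g = 0.25301, g' = -0.7696 → ψ = 0.8288
  ψ = 0.8288: g = -0.00404, g' = -0.9223 → ψ = 0.8244
Converged at ψ = 0.8244.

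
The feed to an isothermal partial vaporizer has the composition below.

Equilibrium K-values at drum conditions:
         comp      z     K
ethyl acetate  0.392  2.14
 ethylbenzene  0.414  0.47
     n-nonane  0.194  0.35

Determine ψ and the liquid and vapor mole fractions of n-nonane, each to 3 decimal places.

Let ψ = V/F and solve Σ zᵢ(Kᵢ−1)/(1+ψ(Kᵢ−1)) = 0.
Check two-phase: ΣzᵢKᵢ = 1.101 > 1 and Σzᵢ/Kᵢ = 1.618 > 1, so g(0) = 0.101 > 0 and g(1) = -0.618 < 0.
Iterate (Newton) starting at ψ = 0.5:
  ψ = 0.500: g = -0.2007, g' = -0.602 → ψ = 0.167
  ψ = 0.167: g = -0.0065, g' = -0.603 → ψ = 0.156
Converged at ψ = 0.156.
Compositions from xᵢ = zᵢ/(1+ψ(Kᵢ−1)), yᵢ = Kᵢxᵢ:
  ethyl acetate: x = 0.333, y = 0.712
  ethylbenzene: x = 0.451, y = 0.212
  n-nonane: x = 0.216, y = 0.076

ψ = 0.156, x_n-nonane = 0.216, y_n-nonane = 0.076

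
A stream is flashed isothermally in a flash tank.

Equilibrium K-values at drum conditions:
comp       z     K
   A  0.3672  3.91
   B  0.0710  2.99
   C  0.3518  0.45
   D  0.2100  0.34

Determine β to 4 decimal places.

Iterate (Newton) starting at β = 0.5:
  β = 0.5000: g = 0.03233, g' = -0.9928 → β = 0.5326
  β = 0.5326: g = 0.00031, g' = -0.9749 → β = 0.5329
Converged at β = 0.5329.

β = 0.5329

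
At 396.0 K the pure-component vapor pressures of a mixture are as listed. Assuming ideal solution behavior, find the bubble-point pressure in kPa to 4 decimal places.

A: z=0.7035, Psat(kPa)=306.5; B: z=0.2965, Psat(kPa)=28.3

At the bubble point ψ → 0, so ΣzᵢKᵢ = 1 with Kᵢ = Pᵢˢᵃᵗ/P ⇒ P = ΣzᵢPᵢˢᵃᵗ.
P = 0.7035·306.5 + 0.2965·28.3 = 224.0137 kPa

Pbub = 224.0137 kPa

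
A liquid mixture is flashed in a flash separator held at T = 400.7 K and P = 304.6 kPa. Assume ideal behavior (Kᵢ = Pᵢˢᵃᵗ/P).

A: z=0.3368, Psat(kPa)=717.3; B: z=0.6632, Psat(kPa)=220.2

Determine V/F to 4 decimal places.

Raoult's law: Kᵢ = Pᵢˢᵃᵗ/P = Pᵢˢᵃᵗ/304.6.
  K_A = 717.3/304.6 = 2.354892, K_B = 220.2/304.6 = 0.722915
Material balance + equilibrium reduce to Σ zᵢ(Kᵢ−1)/(1+V/F(Kᵢ−1)) = 0.
g(0) = ΣzᵢKᵢ − 1 = 0.2726 and g(1) = 1 − Σzᵢ/Kᵢ = -0.0604, so a root lies in (0, 1).
Binary case is linear: z₁(K₁−1)(1+V/F(K₂−1)) + z₂(K₂−1)(1+V/F(K₁−1)) = 0
⇒ V/F = [z₁(K₁−1)+z₂(K₂−1)] / [−(K₁−1)(K₂−1)] = 0.27256/0.37542 = 0.7260

V/F = 0.7260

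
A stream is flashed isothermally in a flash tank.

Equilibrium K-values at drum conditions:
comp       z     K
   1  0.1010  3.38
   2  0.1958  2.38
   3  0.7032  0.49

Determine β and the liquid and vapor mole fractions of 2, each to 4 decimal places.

Rachford–Rice: g(β) = Σ zᵢ(Kᵢ−1)/(1+β(Kᵢ−1)) = 0.
Check two-phase: ΣzᵢKᵢ = 1.1520 > 1 and Σzᵢ/Kᵢ = 1.5473 > 1, so g(0) = 0.1520 > 0 and g(1) = -0.5473 < 0.
Iterate (Newton) starting at β = 0.58:
  β = 0.5800: g = -0.25821, g' = -0.5848 → β = 0.1385
  β = 0.1385: g = 0.02176, g' = -0.7982 → β = 0.1657
  β = 0.1657: g = 0.00054, g' = -0.7594 → β = 0.1665
Converged at β = 0.1665.
Compositions from xᵢ = zᵢ/(1+β(Kᵢ−1)), yᵢ = Kᵢxᵢ:
  1: x = 0.0723, y = 0.2445
  2: x = 0.1592, y = 0.3790
  3: x = 0.7684, y = 0.3765

β = 0.1665, x_2 = 0.1592, y_2 = 0.3790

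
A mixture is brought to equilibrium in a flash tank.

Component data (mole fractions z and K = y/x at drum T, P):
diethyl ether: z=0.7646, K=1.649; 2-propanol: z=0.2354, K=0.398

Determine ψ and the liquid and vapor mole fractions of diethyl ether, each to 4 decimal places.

ψ = 0.9074, x_diethyl ether = 0.4812, y_diethyl ether = 0.7935

Material balance + equilibrium reduce to Σ zᵢ(Kᵢ−1)/(1+ψ(Kᵢ−1)) = 0.
Feasibility: ΣzᵢKᵢ = 1.3545, Σzᵢ/Kᵢ = 1.0551 — both > 1, two phases present.
Newton–Raphson from ψ = 0.32:
  ψ = 0.3200: g = 0.23537, g' = -0.3517 → ψ = 0.9893
  ψ = 0.9893: g = -0.04816, g' = -0.6409 → ψ = 0.9141
  ψ = 0.9141: g = -0.00367, g' = -0.5487 → ψ = 0.9074
Converged at ψ = 0.9074.
Compositions from xᵢ = zᵢ/(1+ψ(Kᵢ−1)), yᵢ = Kᵢxᵢ:
  diethyl ether: x = 0.4812, y = 0.7935
  2-propanol: x = 0.5188, y = 0.2065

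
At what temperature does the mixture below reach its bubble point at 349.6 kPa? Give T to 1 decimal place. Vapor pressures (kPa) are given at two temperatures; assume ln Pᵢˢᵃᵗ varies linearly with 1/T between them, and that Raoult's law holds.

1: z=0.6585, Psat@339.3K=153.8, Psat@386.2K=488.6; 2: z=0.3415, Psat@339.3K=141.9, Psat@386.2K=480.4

T = 371.8 K

Bubble-point temperature: ΣzᵢPᵢˢᵃᵗ(T) = P. Interpolate ln Pᵢˢᵃᵗ = aᵢ + bᵢ/T.
  T = 339.3 K: ΣzᵢPᵢˢᵃᵗ = 149.74 kPa
  T = 386.2 K: ΣzᵢPᵢˢᵃᵗ = 485.80 kPa
  T = 362.8 K: ΣzᵢPᵢˢᵃᵗ = 280.48 kPa
  T = 374.5 K: ΣzᵢPᵢˢᵃᵗ = 372.30 kPa
  T = 368.6 K: ΣzᵢPᵢˢᵃᵗ = 323.48 kPa
  T = 371.6 K: ΣzᵢPᵢˢᵃᵗ = 347.64 kPa
Interpolating between 371.6 K and 374.5 K gives T ≈ 371.8 K.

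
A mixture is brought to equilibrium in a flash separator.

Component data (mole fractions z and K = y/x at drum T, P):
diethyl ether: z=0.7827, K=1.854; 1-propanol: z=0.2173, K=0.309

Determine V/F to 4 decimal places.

Material balance + equilibrium reduce to Σ zᵢ(Kᵢ−1)/(1+V/F(Kᵢ−1)) = 0.
Feasibility: ΣzᵢKᵢ = 1.5183, Σzᵢ/Kᵢ = 1.1254 — both > 1, two phases present.
Binary case is linear: z₁(K₁−1)(1+V/F(K₂−1)) + z₂(K₂−1)(1+V/F(K₁−1)) = 0
⇒ V/F = [z₁(K₁−1)+z₂(K₂−1)] / [−(K₁−1)(K₂−1)] = 0.51827/0.59011 = 0.8783

V/F = 0.8783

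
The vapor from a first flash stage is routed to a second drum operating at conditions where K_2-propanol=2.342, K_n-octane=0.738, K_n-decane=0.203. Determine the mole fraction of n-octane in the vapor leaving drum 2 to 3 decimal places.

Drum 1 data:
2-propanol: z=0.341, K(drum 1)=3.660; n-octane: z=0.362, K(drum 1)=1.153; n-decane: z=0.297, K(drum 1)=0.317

y_n-octane (drum 2) = 0.324

Drum 1:
Let ψ₁ = V/F and solve Σ zᵢ(Kᵢ−1)/(1+ψ₁(Kᵢ−1)) = 0.
Feasibility: ΣzᵢKᵢ = 1.760, Σzᵢ/Kᵢ = 1.344 — both > 1, two phases present.
Iterate (Newton) starting at ψ₁ = 0.42:
  ψ₁ = 0.420: g = 0.1960, g' = -0.818 → ψ₁ = 0.660
  ψ₁ = 0.660: g = 0.0105, g' = -0.784 → ψ₁ = 0.673
Converged at ψ₁ = 0.673.
Drum-1 compositions:
  2-propanol: x = 0.122, y = 0.447
  n-octane: x = 0.328, y = 0.378
  n-decane: x = 0.550, y = 0.174
Drum-2 feed = drum-1 vapor: z₂ = (0.4474, 0.3784, 0.1742).
Drum 2:
Newton–Raphson from ψ₂ = 0.5:
  ψ₂ = 0.500: g = 0.0144, g' = -0.629 → ψ₂ = 0.523
Converged at ψ₂ = 0.523.
  2-propanol: x = 0.263, y = 0.616
  n-octane: x = 0.438, y = 0.324
  n-decane: x = 0.299, y = 0.061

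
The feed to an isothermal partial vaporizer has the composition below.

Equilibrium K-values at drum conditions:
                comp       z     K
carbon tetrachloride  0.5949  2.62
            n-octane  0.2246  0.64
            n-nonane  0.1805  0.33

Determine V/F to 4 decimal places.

V/F = 0.8603

Material balance + equilibrium reduce to Σ zᵢ(Kᵢ−1)/(1+V/F(Kᵢ−1)) = 0.
Check two-phase: ΣzᵢKᵢ = 1.7619 > 1 and Σzᵢ/Kᵢ = 1.1250 > 1, so g(0) = 0.7619 > 0 and g(1) = -0.1250 < 0.
Iterate (Newton) starting at V/F = 0.5:
  V/F = 0.5000: g = 0.25199, g' = -0.7031 → V/F = 0.8584
  V/F = 0.8584: g = 0.00147, g' = -0.7830 → V/F = 0.8603
Converged at V/F = 0.8603.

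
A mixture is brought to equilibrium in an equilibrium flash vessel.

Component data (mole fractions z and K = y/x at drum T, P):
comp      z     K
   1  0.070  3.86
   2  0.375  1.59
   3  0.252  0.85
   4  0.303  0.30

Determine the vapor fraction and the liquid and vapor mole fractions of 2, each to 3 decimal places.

ψ = 0.276, x_2 = 0.323, y_2 = 0.513

Rachford–Rice: g(ψ) = Σ zᵢ(Kᵢ−1)/(1+ψ(Kᵢ−1)) = 0.
Feasibility: ΣzᵢKᵢ = 1.172, Σzᵢ/Kᵢ = 1.560 — both > 1, two phases present.
Newton iteration, ψ⁰ = 0.68:
  ψ = 0.680: g = -0.2210, g' = -0.680 → ψ = 0.355
  ψ = 0.355: g = -0.0400, g' = -0.499 → ψ = 0.275
  ψ = 0.275: g = 0.0003, g' = -0.510 → ψ = 0.276
Converged at ψ = 0.276.
Compositions from xᵢ = zᵢ/(1+ψ(Kᵢ−1)), yᵢ = Kᵢxᵢ:
  1: x = 0.039, y = 0.151
  2: x = 0.323, y = 0.513
  3: x = 0.263, y = 0.223
  4: x = 0.375, y = 0.113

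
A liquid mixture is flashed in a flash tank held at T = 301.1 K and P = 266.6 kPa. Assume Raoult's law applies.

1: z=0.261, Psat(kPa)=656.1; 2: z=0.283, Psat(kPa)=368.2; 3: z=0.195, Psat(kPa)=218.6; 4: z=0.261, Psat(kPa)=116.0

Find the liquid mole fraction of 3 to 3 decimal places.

Raoult's law: Kᵢ = Pᵢˢᵃᵗ/P = Pᵢˢᵃᵗ/266.6.
  K_1 = 656.1/266.6 = 2.46099, K_2 = 368.2/266.6 = 1.38110, K_3 = 218.6/266.6 = 0.81995, K_4 = 116.0/266.6 = 0.43511
Rachford–Rice: g(β) = Σ zᵢ(Kᵢ−1)/(1+β(Kᵢ−1)) = 0.
g(0) = ΣzᵢKᵢ − 1 = 0.307 and g(1) = 1 − Σzᵢ/Kᵢ = -0.149, so a root lies in (0, 1).
Newton–Raphson from β = 0.5:
  β = 0.500: g = 0.0669, g' = -0.384 → β = 0.674
Converged at β = 0.674.
Compositions from xᵢ = zᵢ/(1+β(Kᵢ−1)), yᵢ = Kᵢxᵢ:
  1: x = 0.132, y = 0.324
  2: x = 0.225, y = 0.311
  3: x = 0.222, y = 0.182
  4: x = 0.421, y = 0.183

x_3 = 0.222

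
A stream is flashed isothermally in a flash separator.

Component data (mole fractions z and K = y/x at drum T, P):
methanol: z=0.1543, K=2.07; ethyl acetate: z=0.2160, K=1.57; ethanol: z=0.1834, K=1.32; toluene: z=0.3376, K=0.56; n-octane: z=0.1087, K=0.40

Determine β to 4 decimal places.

β = 0.4058

Newton iteration, β⁰ = 0.5:
  β = 0.5000: g = -0.02965, g' = -0.3187 → β = 0.4070
  β = 0.4070: g = -0.00036, g' = -0.3122 → β = 0.4058
Converged at β = 0.4058.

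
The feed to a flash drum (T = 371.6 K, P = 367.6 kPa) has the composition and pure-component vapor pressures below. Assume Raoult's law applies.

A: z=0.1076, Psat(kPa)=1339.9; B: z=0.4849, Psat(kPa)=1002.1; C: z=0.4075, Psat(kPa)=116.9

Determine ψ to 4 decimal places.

Raoult's law: Kᵢ = Pᵢˢᵃᵗ/P = Pᵢˢᵃᵗ/367.6.
  K_A = 1339.9/367.6 = 3.644995, K_B = 1002.1/367.6 = 2.726061, K_C = 116.9/367.6 = 0.318009
Iterate (Newton) starting at ψ = 0.5:
  ψ = 0.5000: g = 0.15008, g' = -0.9922 → ψ = 0.6513
  ψ = 0.6513: g = -0.00141, g' = -1.0352 → ψ = 0.6499
Converged at ψ = 0.6499.

ψ = 0.6499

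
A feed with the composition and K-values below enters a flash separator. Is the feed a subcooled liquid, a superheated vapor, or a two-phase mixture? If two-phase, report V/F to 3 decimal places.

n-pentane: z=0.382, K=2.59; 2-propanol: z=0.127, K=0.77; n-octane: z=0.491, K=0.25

two-phase, V/F = 0.197

ΣzᵢKᵢ = 1.210; Σzᵢ/Kᵢ = 2.276.
Both exceed 1, so a two-phase solution exists.
Rachford–Rice: g(ψ) = Σ zᵢ(Kᵢ−1)/(1+ψ(Kᵢ−1)) = 0.
Newton iteration, ψ⁰ = 0.44:
  ψ = 0.440: g = -0.2248, g' = -0.958 → ψ = 0.205
  ψ = 0.205: g = -0.0081, g' = -0.942 → ψ = 0.197
Converged at ψ = 0.197.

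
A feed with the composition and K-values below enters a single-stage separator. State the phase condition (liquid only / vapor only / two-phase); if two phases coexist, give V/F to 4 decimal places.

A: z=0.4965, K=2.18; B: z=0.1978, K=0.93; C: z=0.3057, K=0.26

two-phase, V/F = 0.4929

ΣzᵢKᵢ = 1.3458; Σzᵢ/Kᵢ = 1.6162.
Both exceed 1, so a two-phase solution exists.
Material balance + equilibrium reduce to Σ zᵢ(Kᵢ−1)/(1+ψ(Kᵢ−1)) = 0.
Newton–Raphson from ψ = 0.5:
  ψ = 0.5000: g = -0.00495, g' = -0.6963 → ψ = 0.4929
Converged at ψ = 0.4929.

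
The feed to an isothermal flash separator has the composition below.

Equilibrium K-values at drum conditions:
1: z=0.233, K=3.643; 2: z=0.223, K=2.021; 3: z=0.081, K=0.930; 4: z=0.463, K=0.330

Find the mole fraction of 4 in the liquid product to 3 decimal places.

Rachford–Rice: g(β) = Σ zᵢ(Kᵢ−1)/(1+β(Kᵢ−1)) = 0.
g(0) = ΣzᵢKᵢ − 1 = 0.528 and g(1) = 1 − Σzᵢ/Kᵢ = -0.664, so a root lies in (0, 1).
Iterate (Newton) starting at β = 0.37:
  β = 0.370: g = 0.0583, g' = -0.906 → β = 0.434
  β = 0.434: g = 0.0010, g' = -0.878 → β = 0.436
Converged at β = 0.436.
Compositions from xᵢ = zᵢ/(1+β(Kᵢ−1)), yᵢ = Kᵢxᵢ:
  1: x = 0.108, y = 0.395
  2: x = 0.154, y = 0.312
  3: x = 0.084, y = 0.078
  4: x = 0.654, y = 0.216

x_4 = 0.654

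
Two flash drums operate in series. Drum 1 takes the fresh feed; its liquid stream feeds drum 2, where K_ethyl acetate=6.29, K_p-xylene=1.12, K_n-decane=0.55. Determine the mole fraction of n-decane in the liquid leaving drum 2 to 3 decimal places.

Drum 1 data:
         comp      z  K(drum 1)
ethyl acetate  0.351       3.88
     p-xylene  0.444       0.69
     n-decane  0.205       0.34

x_n-decane (drum 2) = 0.473

Drum 1:
Newton–Raphson from ψ₁ = 0.36:
  ψ₁ = 0.360: g = 0.1639, g' = -0.909 → ψ₁ = 0.540
  ψ₁ = 0.540: g = 0.0199, g' = -0.723 → ψ₁ = 0.568
Converged at ψ₁ = 0.568.
Drum-1 compositions:
  ethyl acetate: x = 0.133, y = 0.517
  p-xylene: x = 0.539, y = 0.372
  n-decane: x = 0.328, y = 0.112
Drum-2 feed = drum-1 liquid: z₂ = (0.1332, 0.5389, 0.3279).
Drum 2:
Newton–Raphson from ψ₂ = 0.5:
  ψ₂ = 0.500: g = 0.0638, g' = -0.398 → ψ₂ = 0.660
  ψ₂ = 0.660: g = 0.0067, g' = -0.326 → ψ₂ = 0.681
Converged at ψ₂ = 0.681.
  ethyl acetate: x = 0.029, y = 0.182
  p-xylene: x = 0.498, y = 0.558
  n-decane: x = 0.473, y = 0.260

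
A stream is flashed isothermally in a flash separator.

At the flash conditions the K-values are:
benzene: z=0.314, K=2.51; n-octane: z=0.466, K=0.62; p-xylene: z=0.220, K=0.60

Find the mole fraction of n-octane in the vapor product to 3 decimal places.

y_n-octane = 0.334

Let β = V/F and solve Σ zᵢ(Kᵢ−1)/(1+β(Kᵢ−1)) = 0.
Check two-phase: ΣzᵢKᵢ = 1.209 > 1 and Σzᵢ/Kᵢ = 1.243 > 1, so g(0) = 0.209 > 0 and g(1) = -0.243 < 0.
Newton–Raphson from β = 0.55:
  β = 0.550: g = -0.0777, g' = -0.379 → β = 0.345
  β = 0.345: g = 0.0058, g' = -0.446 → β = 0.358
Converged at β = 0.358.
Compositions from xᵢ = zᵢ/(1+β(Kᵢ−1)), yᵢ = Kᵢxᵢ:
  benzene: x = 0.204, y = 0.511
  n-octane: x = 0.539, y = 0.334
  p-xylene: x = 0.257, y = 0.154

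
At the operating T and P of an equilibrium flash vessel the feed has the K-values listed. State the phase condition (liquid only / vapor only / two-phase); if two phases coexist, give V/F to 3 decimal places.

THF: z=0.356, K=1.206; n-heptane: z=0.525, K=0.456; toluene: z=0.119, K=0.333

ΣzᵢKᵢ = 0.708; Σzᵢ/Kᵢ = 1.804.
Since ΣzᵢKᵢ < 1 the mixture is below its bubble point — single liquid phase.

liquid only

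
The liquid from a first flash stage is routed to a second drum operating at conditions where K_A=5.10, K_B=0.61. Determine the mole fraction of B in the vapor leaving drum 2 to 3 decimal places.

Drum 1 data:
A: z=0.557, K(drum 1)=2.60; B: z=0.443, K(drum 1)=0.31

y_B (drum 2) = 0.557

Drum 1:
Material balance + equilibrium reduce to Σ zᵢ(Kᵢ−1)/(1+ψ₁(Kᵢ−1)) = 0.
Check two-phase: ΣzᵢKᵢ = 1.586 > 1 and Σzᵢ/Kᵢ = 1.643 > 1, so g(0) = 0.586 > 0 and g(1) = -0.643 < 0.
Newton iteration, ψ₁⁰ = 0.32:
  ψ₁ = 0.320: g = 0.1971, g' = -0.971 → ψ₁ = 0.523
  ψ₁ = 0.523: g = 0.0069, g' = -0.939 → ψ₁ = 0.530
Converged at ψ₁ = 0.530.
Drum-1 compositions:
  A: x = 0.301, y = 0.783
  B: x = 0.699, y = 0.217
Drum-2 feed = drum-1 liquid: z₂ = (0.3013, 0.6987).
Drum 2:
Binary case is linear: z₁(K₁−1)(1+ψ₂(K₂−1)) + z₂(K₂−1)(1+ψ₂(K₁−1)) = 0
⇒ ψ₂ = [z₁(K₁−1)+z₂(K₂−1)] / [−(K₁−1)(K₂−1)] = 0.9629/1.5990 = 0.602
  A: x = 0.087, y = 0.443
  B: x = 0.913, y = 0.557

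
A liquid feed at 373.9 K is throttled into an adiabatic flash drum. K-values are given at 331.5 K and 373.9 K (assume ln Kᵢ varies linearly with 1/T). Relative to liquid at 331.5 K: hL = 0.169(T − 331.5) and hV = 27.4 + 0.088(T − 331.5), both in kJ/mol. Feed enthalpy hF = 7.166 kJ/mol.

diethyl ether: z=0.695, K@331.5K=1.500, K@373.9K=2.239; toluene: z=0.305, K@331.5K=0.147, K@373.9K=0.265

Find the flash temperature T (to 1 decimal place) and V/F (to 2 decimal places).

Adiabatic flash: solve Rachford–Rice at each trial T, then check hF = ψ·hV(T) + (1−ψ)·hL(T).
  T = 331.5 K: K = (1.500, 0.147), RR gives ψ = 0.205, H_out = 5.611 kJ/mol
  T = 373.9 K: K = (2.239, 0.265), RR gives ψ = 0.699, H_out = 23.927 kJ/mol
  T = 352.7 K: K = (1.855, 0.201), RR gives ψ = 0.513, H_out = 16.756 kJ/mol
  T = 342.1 K: K = (1.673, 0.173), RR gives ψ = 0.387, H_out = 12.068 kJ/mol
  T = 336.8 K: K = (1.586, 0.160), RR gives ψ = 0.306, H_out = 9.154 kJ/mol
  T = 334.1 K: K = (1.542, 0.153), RR gives ψ = 0.258, H_out = 7.445 kJ/mol
  T = 332.8 K: K = (1.521, 0.150), RR gives ψ = 0.232, H_out = 6.554 kJ/mol
Linear interpolation between T = 332.8 (H_out = 6.554) and T = 334.1 (H_out = 7.445) on hF = 7.166 gives T ≈ 333.7 K, at which ψ = 0.25.

T = 333.7 K, V/F = 0.25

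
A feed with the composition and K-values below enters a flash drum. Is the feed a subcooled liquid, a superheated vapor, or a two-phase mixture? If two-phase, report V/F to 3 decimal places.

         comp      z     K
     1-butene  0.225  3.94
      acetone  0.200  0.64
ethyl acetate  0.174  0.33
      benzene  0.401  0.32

two-phase, V/F = 0.113

ΣzᵢKᵢ = 1.200; Σzᵢ/Kᵢ = 2.150.
Both exceed 1, so a two-phase solution exists.
Iterate (Newton) starting at ψ = 0.5:
  ψ = 0.500: g = -0.4085, g' = -0.960 → ψ = 0.074
  ψ = 0.074: g = 0.0589, g' = -1.629 → ψ = 0.111
  ψ = 0.111: g = 0.0035, g' = -1.444 → ψ = 0.113
Converged at ψ = 0.113.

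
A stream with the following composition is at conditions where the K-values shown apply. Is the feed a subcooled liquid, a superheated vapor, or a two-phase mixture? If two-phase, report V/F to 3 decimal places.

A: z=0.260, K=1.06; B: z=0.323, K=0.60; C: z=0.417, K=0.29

ΣzᵢKᵢ = 0.590; Σzᵢ/Kᵢ = 2.222.
Since ΣzᵢKᵢ < 1 the mixture is below its bubble point — single liquid phase.

subcooled liquid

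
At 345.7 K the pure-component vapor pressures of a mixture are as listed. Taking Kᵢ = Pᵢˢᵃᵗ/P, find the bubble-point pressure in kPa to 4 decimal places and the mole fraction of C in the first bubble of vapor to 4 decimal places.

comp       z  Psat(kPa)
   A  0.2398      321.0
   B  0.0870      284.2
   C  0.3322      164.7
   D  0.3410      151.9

Pbub = 208.2124 kPa, y_C = 0.2628

At the bubble point ψ → 0, so ΣzᵢKᵢ = 1 with Kᵢ = Pᵢˢᵃᵗ/P ⇒ P = ΣzᵢPᵢˢᵃᵗ.
P = 0.2398·321.0 + 0.0870·284.2 + 0.3322·164.7 + 0.3410·151.9 = 208.2124 kPa
yᵢ = zᵢPᵢˢᵃᵗ/P ⇒ y_C = 0.3322·164.7/208.2124 = 0.2628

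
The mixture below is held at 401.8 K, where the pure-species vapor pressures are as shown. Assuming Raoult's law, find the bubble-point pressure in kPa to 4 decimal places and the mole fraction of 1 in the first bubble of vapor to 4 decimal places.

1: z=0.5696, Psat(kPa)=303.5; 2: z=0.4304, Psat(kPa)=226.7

Pbub = 270.4453 kPa, y_1 = 0.6392

At the bubble point ψ → 0, so ΣzᵢKᵢ = 1 with Kᵢ = Pᵢˢᵃᵗ/P ⇒ P = ΣzᵢPᵢˢᵃᵗ.
P = 0.5696·303.5 + 0.4304·226.7 = 270.4453 kPa
yᵢ = zᵢPᵢˢᵃᵗ/P ⇒ y_1 = 0.5696·303.5/270.4453 = 0.6392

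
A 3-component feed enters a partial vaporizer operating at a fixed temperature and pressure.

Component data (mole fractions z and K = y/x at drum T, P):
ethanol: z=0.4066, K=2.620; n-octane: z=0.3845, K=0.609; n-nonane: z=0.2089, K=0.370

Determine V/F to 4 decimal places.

V/F = 0.4747

Rachford–Rice: g(V/F) = Σ zᵢ(Kᵢ−1)/(1+V/F(Kᵢ−1)) = 0.
Check two-phase: ΣzᵢKᵢ = 1.3767 > 1 and Σzᵢ/Kᵢ = 1.3511 > 1, so g(0) = 0.3767 > 0 and g(1) = -0.3511 < 0.
Newton–Raphson from V/F = 0.31:
  V/F = 0.3100: g = 0.10386, g' = -0.6770 → V/F = 0.4634
  V/F = 0.4634: g = 0.00676, g' = -0.6012 → V/F = 0.4747
Converged at V/F = 0.4747.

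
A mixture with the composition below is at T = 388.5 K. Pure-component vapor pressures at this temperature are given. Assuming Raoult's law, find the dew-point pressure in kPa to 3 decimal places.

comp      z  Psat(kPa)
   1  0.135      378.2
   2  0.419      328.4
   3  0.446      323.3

At the dew point ψ → 1, so Σzᵢ/Kᵢ = 1 with Kᵢ = Pᵢˢᵃᵗ/P ⇒ 1/P = Σzᵢ/Pᵢˢᵃᵗ.
1/P = 0.135/378.2 + 0.419/328.4 + 0.446/323.3 = 0.003012 ⇒ P = 331.966 kPa

Pdew = 331.966 kPa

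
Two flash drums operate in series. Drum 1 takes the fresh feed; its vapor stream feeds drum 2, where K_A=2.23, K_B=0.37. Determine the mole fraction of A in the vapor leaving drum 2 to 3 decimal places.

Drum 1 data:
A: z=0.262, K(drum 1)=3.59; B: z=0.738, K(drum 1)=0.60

Drum 1:
Rachford–Rice: g(ψ₁) = Σ zᵢ(Kᵢ−1)/(1+ψ₁(Kᵢ−1)) = 0.
Feasibility: ΣzᵢKᵢ = 1.383, Σzᵢ/Kᵢ = 1.303 — both > 1, two phases present.
Binary case is linear: z₁(K₁−1)(1+ψ₁(K₂−1)) + z₂(K₂−1)(1+ψ₁(K₁−1)) = 0
⇒ ψ₁ = [z₁(K₁−1)+z₂(K₂−1)] / [−(K₁−1)(K₂−1)] = 0.3834/1.0360 = 0.370
Drum-1 compositions:
  A: x = 0.134, y = 0.480
  B: x = 0.866, y = 0.520
Drum-2 feed = drum-1 vapor: z₂ = (0.4803, 0.5197).
Drum 2:
Newton iteration, ψ₂⁰ = 0.5:
  ψ₂ = 0.500: g = -0.1122, g' = -0.718 → ψ₂ = 0.344
  ψ₂ = 0.344: g = -0.0028, g' = -0.695 → ψ₂ = 0.340
Converged at ψ₂ = 0.340.
  A: x = 0.339, y = 0.755
  B: x = 0.661, y = 0.245

y_A (drum 2) = 0.755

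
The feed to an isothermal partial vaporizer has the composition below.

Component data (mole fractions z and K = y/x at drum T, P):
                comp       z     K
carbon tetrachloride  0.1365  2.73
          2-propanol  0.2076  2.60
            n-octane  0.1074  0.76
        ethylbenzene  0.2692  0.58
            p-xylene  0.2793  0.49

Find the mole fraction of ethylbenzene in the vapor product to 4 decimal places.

Newton–Raphson from β = 0.5:
  β = 0.5000: g = -0.05246, g' = -0.4964 → β = 0.3943
  β = 0.3943: g = 0.00176, g' = -0.5337 → β = 0.3976
Converged at β = 0.3976.
Compositions from xᵢ = zᵢ/(1+β(Kᵢ−1)), yᵢ = Kᵢxᵢ:
  carbon tetrachloride: x = 0.0809, y = 0.2208
  2-propanol: x = 0.1269, y = 0.3299
  n-octane: x = 0.1187, y = 0.0902
  ethylbenzene: x = 0.3232, y = 0.1874
  p-xylene: x = 0.3504, y = 0.1717

y_ethylbenzene = 0.1874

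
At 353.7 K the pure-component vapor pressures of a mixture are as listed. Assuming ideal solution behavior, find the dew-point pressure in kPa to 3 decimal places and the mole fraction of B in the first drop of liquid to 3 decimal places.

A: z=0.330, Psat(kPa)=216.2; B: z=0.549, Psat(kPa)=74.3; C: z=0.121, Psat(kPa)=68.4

Pdew = 93.595 kPa, x_B = 0.692

At the dew point ψ → 1, so Σzᵢ/Kᵢ = 1 with Kᵢ = Pᵢˢᵃᵗ/P ⇒ 1/P = Σzᵢ/Pᵢˢᵃᵗ.
1/P = 0.330/216.2 + 0.549/74.3 + 0.121/68.4 = 0.010684 ⇒ P = 93.595 kPa
xᵢ = zᵢP/Pᵢˢᵃᵗ ⇒ x_B = 0.549·93.595/74.3 = 0.692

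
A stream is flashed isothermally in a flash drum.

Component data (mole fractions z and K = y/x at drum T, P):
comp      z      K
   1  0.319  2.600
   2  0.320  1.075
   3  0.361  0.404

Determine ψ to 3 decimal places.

ψ = 0.500

Rachford–Rice: g(ψ) = Σ zᵢ(Kᵢ−1)/(1+ψ(Kᵢ−1)) = 0.
g(0) = ΣzᵢKᵢ − 1 = 0.319 and g(1) = 1 − Σzᵢ/Kᵢ = -0.314, so a root lies in (0, 1).
Iterate (Newton) starting at ψ = 0.48:
  ψ = 0.480: g = 0.0105, g' = -0.515 → ψ = 0.500
Converged at ψ = 0.500.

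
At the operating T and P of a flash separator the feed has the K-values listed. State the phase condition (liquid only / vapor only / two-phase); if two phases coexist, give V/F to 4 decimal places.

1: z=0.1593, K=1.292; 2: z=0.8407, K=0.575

ΣzᵢKᵢ = 0.6892; Σzᵢ/Kᵢ = 1.5854.
Since ΣzᵢKᵢ < 1 the mixture is below its bubble point — single liquid phase.

liquid only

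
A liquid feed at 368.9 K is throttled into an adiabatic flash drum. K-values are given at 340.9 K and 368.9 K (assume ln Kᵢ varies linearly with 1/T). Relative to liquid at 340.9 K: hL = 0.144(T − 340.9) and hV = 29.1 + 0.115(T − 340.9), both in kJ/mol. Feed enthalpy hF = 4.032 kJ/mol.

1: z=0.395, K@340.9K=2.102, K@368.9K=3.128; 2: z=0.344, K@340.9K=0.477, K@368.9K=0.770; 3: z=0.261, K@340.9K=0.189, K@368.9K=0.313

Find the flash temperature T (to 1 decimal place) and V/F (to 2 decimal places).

Adiabatic flash: solve Rachford–Rice at each trial T, then check hF = ψ·hV(T) + (1−ψ)·hL(T).
  T = 340.9 K: K = (2.102, 0.477, 0.189), RR gives ψ = 0.060, H_out = 1.748 kJ/mol
  T = 368.9 K: K = (3.128, 0.770, 0.313), RR gives ψ = 0.562, H_out = 19.924 kJ/mol
  T = 354.9 K: K = (2.584, 0.612, 0.246), RR gives ψ = 0.324, H_out = 11.321 kJ/mol
  T = 347.9 K: K = (2.336, 0.542, 0.216), RR gives ψ = 0.200, H_out = 6.790 kJ/mol
  T = 344.4 K: K = (2.217, 0.509, 0.202), RR gives ψ = 0.133, H_out = 4.357 kJ/mol
  T = 342.6 K: K = (2.157, 0.492, 0.195), RR gives ψ = 0.096, H_out = 3.041 kJ/mol
  T = 343.5 K: K = (2.187, 0.500, 0.199), RR gives ψ = 0.115, H_out = 3.706 kJ/mol
  T = 343.9 K: K = (2.200, 0.504, 0.200), RR gives ψ = 0.123, H_out = 3.997 kJ/mol
Linear interpolation between T = 343.9 (H_out = 3.997) and T = 344.4 (H_out = 4.357) on hF = 4.032 gives T ≈ 343.9 K, at which ψ = 0.12.

T = 343.9 K, V/F = 0.12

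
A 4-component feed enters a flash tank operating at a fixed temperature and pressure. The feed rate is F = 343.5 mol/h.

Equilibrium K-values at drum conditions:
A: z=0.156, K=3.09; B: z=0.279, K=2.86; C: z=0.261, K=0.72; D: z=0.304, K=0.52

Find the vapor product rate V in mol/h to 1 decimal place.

V = 274.5 mol/h

Rachford–Rice: g(ψ) = Σ zᵢ(Kᵢ−1)/(1+ψ(Kᵢ−1)) = 0.
Check two-phase: ΣzᵢKᵢ = 1.626 > 1 and Σzᵢ/Kᵢ = 1.095 > 1, so g(0) = 0.626 > 0 and g(1) = -0.095 < 0.
Newton–Raphson from ψ = 0.5:
  ψ = 0.500: g = 0.1513, g' = -0.571 → ψ = 0.765
  ψ = 0.765: g = 0.0160, g' = -0.473 → ψ = 0.799
Converged at ψ = 0.799.
Then V = ψ·F = 0.7990·343.5 = 274.5 mol/h and L = F − V = 69.0 mol/h.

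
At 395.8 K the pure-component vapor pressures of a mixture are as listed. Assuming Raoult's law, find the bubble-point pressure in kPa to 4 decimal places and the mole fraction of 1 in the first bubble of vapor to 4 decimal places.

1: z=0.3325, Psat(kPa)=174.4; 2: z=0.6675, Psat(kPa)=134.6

At the bubble point ψ → 0, so ΣzᵢKᵢ = 1 with Kᵢ = Pᵢˢᵃᵗ/P ⇒ P = ΣzᵢPᵢˢᵃᵗ.
P = 0.3325·174.4 + 0.6675·134.6 = 147.8335 kPa
yᵢ = zᵢPᵢˢᵃᵗ/P ⇒ y_1 = 0.3325·174.4/147.8335 = 0.3923

Pbub = 147.8335 kPa, y_1 = 0.3923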